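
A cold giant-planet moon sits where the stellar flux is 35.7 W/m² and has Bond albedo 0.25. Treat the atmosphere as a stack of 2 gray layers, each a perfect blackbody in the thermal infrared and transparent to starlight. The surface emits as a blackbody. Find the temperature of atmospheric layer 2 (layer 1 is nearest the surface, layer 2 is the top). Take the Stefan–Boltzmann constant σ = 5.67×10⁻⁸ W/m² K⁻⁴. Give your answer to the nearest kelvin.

OLR = S(1−α)/4 = 6.694 W/m²; the top layer radiates at T_e = 104.2 K.
Each opaque layer satisfies 2T_j⁴ = T_{j−1}⁴ + T_{j+1}⁴, giving T_k⁴ = (N+1−k)T_e⁴.
T_2 = (1)^(1/4)·104.2 = 104.2 K.

104 K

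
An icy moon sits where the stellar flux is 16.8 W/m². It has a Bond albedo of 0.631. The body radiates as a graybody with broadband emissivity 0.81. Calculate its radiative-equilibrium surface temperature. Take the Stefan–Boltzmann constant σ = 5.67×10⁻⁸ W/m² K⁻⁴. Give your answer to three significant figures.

76.2 K

Averaging over the sphere, the absorbed flux is S(1−α)/4 = 1.550 W/m².
Radiative balance εσT⁴ = 1.550 gives T = [1.550/(0.81·σ)]^(1/4) = 76.22 K.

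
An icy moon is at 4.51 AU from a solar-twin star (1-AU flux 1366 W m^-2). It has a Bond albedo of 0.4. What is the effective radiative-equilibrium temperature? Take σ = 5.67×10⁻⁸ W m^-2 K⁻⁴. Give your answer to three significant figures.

115 K

Flux at the orbit: S = 1366/(4.51)² = 67.16 W m^-2.
Averaging over the sphere, the absorbed flux is S(1−α)/4 = 10.07 W m^-2.
Set σT⁴ = 10.07 → T = (10.07/σ)^(1/4) = 115.5 K.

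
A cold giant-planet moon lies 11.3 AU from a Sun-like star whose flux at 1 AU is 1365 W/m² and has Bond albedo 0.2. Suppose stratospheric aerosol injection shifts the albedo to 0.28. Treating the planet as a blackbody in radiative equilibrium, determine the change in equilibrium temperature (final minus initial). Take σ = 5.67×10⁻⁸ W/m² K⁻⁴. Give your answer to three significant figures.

By the inverse-square law, S = 1365/11.3² = 10.69 W/m².
With α = 0.2, T₁ = 78.36 K.
Final:   T₂ = [S(1−0.28)/(4σ)]^(1/4) = 76.32 K.
ΔT = T₂ − T₁ = -2.037 K.

-2.04 K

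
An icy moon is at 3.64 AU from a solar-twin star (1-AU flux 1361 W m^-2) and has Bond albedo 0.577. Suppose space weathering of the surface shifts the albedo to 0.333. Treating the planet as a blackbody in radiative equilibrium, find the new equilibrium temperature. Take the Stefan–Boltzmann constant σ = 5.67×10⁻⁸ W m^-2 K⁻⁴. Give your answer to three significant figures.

By the inverse-square law, S = 1361/3.64² = 102.7 W m^-2.
New equilibrium: T₂ = [(1−0.333)·102.7/(4σ)]^(1/4) = 131.8 K.

132 K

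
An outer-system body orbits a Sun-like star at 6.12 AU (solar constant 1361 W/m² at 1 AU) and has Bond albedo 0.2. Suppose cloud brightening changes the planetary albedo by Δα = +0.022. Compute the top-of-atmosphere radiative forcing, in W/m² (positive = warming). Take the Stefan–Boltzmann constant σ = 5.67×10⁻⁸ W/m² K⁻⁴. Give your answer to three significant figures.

-0.200 W/m²

Flux at the orbit: S = 1361/(6.12)² = 36.34 W/m².
TOA radiative forcing: ΔF = −S·Δα/4 = −36.34·(+0.022)/4 = -0.1999 W/m².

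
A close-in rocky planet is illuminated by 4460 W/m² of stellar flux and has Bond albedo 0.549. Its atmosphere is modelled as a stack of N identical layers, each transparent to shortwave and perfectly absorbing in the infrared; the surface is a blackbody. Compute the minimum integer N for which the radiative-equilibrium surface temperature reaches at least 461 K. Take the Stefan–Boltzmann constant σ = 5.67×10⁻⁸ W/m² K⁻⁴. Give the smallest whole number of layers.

5

The effective emission temperature is T_e = [S(1−α)/(4σ)]^¼ = 306.9 K.
Need (N+1)T_e⁴ ≥ T_s⁴, i.e. N+1 ≥ (461/306.9)⁴ = 5.093.
Rounding up, N = 5.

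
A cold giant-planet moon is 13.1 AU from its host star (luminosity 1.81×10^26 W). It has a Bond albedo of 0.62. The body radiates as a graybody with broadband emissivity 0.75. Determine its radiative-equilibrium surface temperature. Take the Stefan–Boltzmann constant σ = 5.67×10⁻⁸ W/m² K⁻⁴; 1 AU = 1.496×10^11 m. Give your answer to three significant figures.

d = 13.1 × 1.496×10^11 m = 1.960×10^12 m.
S = L/(4πd²) = 3.750 W/m².
Averaging over the sphere, the absorbed flux is S(1−α)/4 = 0.3563 W/m².
Equating to εσT⁴ with ε = 0.75: T = (0.3563/0.75σ)^(1/4) = 53.80 K.

53.8 kelvin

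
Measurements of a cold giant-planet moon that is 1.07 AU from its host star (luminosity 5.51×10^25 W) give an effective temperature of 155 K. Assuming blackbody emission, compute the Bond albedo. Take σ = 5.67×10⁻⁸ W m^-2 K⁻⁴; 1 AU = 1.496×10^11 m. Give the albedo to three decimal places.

0.235

Orbital distance: d = 1.07 AU = 1.601×10^11 m.
Spreading L over a sphere of radius d: S = 5.51×10^25/(4π·1.60×10^11²) = 171.1 W m^-2.
Energy balance: S(1−α)/4 = σT⁴, so 1−α = 4σT⁴/S.
σT⁴ = 32.73 W m^-2, so 4σT⁴ = 130.9 W m^-2.
Hence α = 1 − 130.9/171.1 = 0.2350.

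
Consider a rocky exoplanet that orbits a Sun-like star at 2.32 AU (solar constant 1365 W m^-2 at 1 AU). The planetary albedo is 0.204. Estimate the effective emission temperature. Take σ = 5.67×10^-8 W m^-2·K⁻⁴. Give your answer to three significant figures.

173 K

Irradiance scales as 1/d², so S = 1365 W m^-2 × (1/2.32)² = 253.6 W m^-2.
The planet absorbs (1−α)S over its disc πR² and re-emits over 4πR², so the mean absorbed flux is (1−0.204)·253.6/4 = 50.47 W m^-2.
Set σT⁴ = 50.47 → T = (50.47/σ)^(1/4) = 172.7 K.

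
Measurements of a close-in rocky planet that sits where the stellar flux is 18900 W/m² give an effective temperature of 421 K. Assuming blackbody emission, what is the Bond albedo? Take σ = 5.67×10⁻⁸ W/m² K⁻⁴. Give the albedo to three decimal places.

From σT⁴ = S(1−α)/4 we invert for α: 1−α = 4σT⁴/S.
4σT⁴ = 4·5.67×10⁻⁸·(421)⁴ = 7125 W/m².
Hence α = 1 − 7125/18900 = 0.6230.

0.623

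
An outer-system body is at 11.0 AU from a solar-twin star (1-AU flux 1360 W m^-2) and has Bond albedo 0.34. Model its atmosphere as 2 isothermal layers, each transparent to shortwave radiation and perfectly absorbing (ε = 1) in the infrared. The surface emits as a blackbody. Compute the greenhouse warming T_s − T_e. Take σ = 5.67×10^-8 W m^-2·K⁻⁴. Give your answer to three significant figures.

23.9 K

By the inverse-square law, S = 1360/11.0² = 11.24 W m^-2.
Top-of-atmosphere balance: σT_e⁴ = S(1−α)/4 = 1.855 W m^-2 → T_e = 75.62 K.
Surface: T_s = (3)^¼·T_e = 99.53 K.
Warming: T_s − T_e = 23.90 K.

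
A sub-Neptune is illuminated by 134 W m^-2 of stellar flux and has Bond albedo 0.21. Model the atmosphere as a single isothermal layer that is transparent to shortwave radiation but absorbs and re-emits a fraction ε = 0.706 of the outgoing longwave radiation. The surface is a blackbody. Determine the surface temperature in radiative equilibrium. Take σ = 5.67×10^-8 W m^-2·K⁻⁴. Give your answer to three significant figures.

Effective emission temperature (TOA balance): σT_e⁴ = S(1−α)/4 = 26.46 W m^-2 → T_e = 147.0 K.
For a single slab of emissivity ε, T_s⁴ = 2T_e⁴/(2−ε); thus T_s = 147.0·(1.546)^(1/4) = 163.9 K.

164 K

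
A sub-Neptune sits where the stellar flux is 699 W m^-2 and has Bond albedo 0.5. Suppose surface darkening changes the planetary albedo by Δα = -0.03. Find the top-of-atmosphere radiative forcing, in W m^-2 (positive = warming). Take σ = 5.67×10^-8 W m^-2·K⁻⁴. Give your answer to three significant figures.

TOA radiative forcing: ΔF = −S·Δα/4 = −699.0·(-0.03)/4 = 5.242 W m^-2.

5.24 W m^-2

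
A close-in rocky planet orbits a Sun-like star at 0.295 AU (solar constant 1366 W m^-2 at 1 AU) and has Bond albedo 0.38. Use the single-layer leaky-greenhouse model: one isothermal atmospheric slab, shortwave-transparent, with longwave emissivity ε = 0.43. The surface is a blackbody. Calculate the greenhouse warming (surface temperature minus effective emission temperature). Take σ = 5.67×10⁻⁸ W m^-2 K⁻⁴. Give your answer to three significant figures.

Irradiance scales as 1/d², so S = 1366 W m^-2 × (1/0.295)² = 15700 W m^-2.
At the top of the atmosphere, σT_e⁴ = S(1−α)/4 = 2433 W m^-2, giving T_e = 455.1 K.
Surface balance with a leaky layer gives σT_s⁴ = σT_e⁴·2/(2−ε), so T_s = T_e·[2/(2−0.43)]^(1/4) = 483.5 K.
T_s − T_e = 483.5 − 455.1 = 28.39 K.

28.4 K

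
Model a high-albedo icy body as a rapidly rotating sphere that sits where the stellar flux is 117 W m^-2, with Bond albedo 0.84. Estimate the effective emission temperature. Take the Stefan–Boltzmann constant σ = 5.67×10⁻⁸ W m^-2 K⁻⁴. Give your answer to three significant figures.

95.3 kelvin

Averaging over the sphere, the absorbed flux is S(1−α)/4 = 4.680 W m^-2.
Balancing against σT⁴: T = (4.680/5.67×10⁻⁸)^(1/4) = 95.32 K.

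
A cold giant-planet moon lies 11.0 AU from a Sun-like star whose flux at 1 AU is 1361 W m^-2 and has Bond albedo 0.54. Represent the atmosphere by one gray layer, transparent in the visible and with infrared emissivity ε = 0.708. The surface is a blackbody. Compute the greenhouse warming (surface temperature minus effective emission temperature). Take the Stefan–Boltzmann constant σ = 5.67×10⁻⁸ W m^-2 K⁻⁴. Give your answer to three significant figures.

7.98 K

By the inverse-square law, S = 1361/11.0² = 11.25 W m^-2.
The planet radiates to space at T_e = [S(1−α)/(4σ)]^(1/4) = 69.11 K.
The surface balance (absorbed SW + ε·downward IR = σT_s⁴) with T_a⁴ = T_s⁴/2 reduces to T_s = T_e·[2/(2−ε)]^¼ = 77.09 K.
The atmosphere warms the surface by 7.977 K.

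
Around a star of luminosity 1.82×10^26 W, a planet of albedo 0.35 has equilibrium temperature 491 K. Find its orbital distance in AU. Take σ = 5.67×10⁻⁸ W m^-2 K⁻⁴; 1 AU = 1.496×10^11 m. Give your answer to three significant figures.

Energy balance gives S = 4σT⁴/(1−α) = 20280 W m^-2.
From L = 4πd²S, d = √(1.82×10^26/(4π·20280)) = 2.672×10^10 m = 0.1786 AU.

0.179 AU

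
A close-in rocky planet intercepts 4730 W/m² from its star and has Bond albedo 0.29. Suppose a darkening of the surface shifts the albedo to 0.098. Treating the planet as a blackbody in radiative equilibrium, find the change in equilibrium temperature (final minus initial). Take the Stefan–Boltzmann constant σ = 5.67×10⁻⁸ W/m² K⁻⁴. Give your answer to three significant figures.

21.5 K

Before: T₁ = [4730·0.71/(4σ)]^(1/4) = 348.8 K.
Final:   T₂ = [S(1−0.098)/(4σ)]^(1/4) = 370.3 K.
ΔT = T₂ − T₁ = 21.51 K.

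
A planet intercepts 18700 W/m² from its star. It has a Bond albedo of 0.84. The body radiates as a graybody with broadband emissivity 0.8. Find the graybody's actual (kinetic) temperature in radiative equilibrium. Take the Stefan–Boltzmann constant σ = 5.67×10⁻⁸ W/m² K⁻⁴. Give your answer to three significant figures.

The planet absorbs (1−α)S over its disc πR² and re-emits over 4πR², so the mean absorbed flux is (1−0.84)·18700/4 = 748.0 W/m².
Equating to εσT⁴ with ε = 0.8: T = (748.0/0.8σ)^(1/4) = 358.3 K.

358 K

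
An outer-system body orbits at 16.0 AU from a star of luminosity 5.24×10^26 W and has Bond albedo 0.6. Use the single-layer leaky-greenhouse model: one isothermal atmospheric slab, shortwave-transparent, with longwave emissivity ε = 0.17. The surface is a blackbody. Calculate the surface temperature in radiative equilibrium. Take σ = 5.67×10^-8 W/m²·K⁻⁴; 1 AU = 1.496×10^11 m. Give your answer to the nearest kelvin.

61 K

d = 16.0 × 1.496×10^11 m = 2.394×10^12 m.
S = L/(4πd²) = 7.278 W/m².
The planet radiates to space at T_e = [S(1−α)/(4σ)]^(1/4) = 59.86 K.
Surface balance with a leaky layer gives σT_s⁴ = σT_e⁴·2/(2−ε), so T_s = T_e·[2/(2−0.17)]^(1/4) = 61.20 K.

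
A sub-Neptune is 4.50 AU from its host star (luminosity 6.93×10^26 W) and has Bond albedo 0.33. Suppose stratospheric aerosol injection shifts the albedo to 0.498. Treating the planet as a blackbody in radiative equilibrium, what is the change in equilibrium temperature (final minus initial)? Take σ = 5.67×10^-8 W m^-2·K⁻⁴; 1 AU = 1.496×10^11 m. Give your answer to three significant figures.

-9.59 K

d = 4.50 × 1.496×10^11 m = 6.732×10^11 m.
Spreading L over a sphere of radius d: S = 6.93×10^26/(4π·6.73×10^11²) = 121.7 W m^-2.
Before: T₁ = [121.7·0.67/(4σ)]^(1/4) = 137.7 K.
With α = 0.498, T₂ = 128.1 K.
ΔT = T₂ − T₁ = -9.587 K.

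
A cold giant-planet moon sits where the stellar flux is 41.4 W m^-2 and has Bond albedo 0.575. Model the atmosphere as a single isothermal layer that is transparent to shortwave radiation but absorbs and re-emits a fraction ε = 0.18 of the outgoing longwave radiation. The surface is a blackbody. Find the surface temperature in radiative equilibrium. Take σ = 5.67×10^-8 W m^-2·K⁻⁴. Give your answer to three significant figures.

96.1 K

At the top of the atmosphere, σT_e⁴ = S(1−α)/4 = 4.399 W m^-2, giving T_e = 93.85 K.
The surface balance (absorbed SW + ε·downward IR = σT_s⁴) with T_a⁴ = T_s⁴/2 reduces to T_s = T_e·[2/(2−ε)]^¼ = 96.09 K.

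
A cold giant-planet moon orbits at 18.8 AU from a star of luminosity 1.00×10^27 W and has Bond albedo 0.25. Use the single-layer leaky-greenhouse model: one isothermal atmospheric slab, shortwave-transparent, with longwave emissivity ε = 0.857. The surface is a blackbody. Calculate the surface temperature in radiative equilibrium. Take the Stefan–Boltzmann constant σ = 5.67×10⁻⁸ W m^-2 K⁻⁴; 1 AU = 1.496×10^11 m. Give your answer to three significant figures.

87.3 K

d = 18.8 × 1.496×10^11 m = 2.812×10^12 m.
S = L/(4πd²) = 10.06 W m^-2.
Effective emission temperature (TOA balance): σT_e⁴ = S(1−α)/4 = 1.886 W m^-2 → T_e = 75.95 K.
The surface balance (absorbed SW + ε·downward IR = σT_s⁴) with T_a⁴ = T_s⁴/2 reduces to T_s = T_e·[2/(2−ε)]^¼ = 87.35 K.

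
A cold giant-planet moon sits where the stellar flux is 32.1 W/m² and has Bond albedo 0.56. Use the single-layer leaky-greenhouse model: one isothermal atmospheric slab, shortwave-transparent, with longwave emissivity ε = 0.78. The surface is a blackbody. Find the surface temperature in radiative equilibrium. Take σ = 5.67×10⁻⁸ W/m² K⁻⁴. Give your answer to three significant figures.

At the top of the atmosphere, σT_e⁴ = S(1−α)/4 = 3.531 W/m², giving T_e = 88.83 K.
The surface balance (absorbed SW + ε·downward IR = σT_s⁴) with T_a⁴ = T_s⁴/2 reduces to T_s = T_e·[2/(2−ε)]^¼ = 100.5 K.

101 kelvin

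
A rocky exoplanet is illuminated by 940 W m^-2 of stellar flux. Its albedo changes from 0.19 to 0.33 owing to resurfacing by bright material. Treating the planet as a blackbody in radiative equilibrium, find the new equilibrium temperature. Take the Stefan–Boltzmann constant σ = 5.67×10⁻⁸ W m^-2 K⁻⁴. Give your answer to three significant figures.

With the new albedo, S(1−α₂)/4 = 157.4 W m^-2, so T₂ = 229.6 K.

230 K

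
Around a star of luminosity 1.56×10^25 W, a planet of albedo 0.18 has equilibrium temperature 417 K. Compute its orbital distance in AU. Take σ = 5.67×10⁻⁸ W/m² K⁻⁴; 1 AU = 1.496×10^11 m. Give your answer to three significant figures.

The flux needed for this T is 4σT⁴/(1−0.18) = 8363 W/m².
Then d = [L/(4πS)]^(1/2) = 1.218×10^10 m, i.e. 0.08144 AU.

0.0814 AU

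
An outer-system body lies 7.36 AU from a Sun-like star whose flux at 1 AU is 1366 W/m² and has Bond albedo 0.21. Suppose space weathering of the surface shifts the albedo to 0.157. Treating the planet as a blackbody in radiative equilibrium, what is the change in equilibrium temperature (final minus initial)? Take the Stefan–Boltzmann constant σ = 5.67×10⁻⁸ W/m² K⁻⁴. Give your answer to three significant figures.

1.58 kelvin

By the inverse-square law, S = 1366/7.36² = 25.22 W/m².
Initial: T₁ = [S(1−0.21)/(4σ)]^(1/4) = 96.81 K.
After:  T₂ = [25.22·0.843/(4σ)]^(1/4) = 98.39 K.
ΔT = T₂ − T₁ = 1.584 K.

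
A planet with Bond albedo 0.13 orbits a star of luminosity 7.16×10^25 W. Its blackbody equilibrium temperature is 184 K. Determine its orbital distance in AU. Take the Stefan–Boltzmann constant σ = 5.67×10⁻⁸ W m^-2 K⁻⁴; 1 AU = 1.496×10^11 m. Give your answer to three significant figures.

The flux needed for this T is 4σT⁴/(1−0.13) = 298.8 W m^-2.
S = L/(4πd²) → d = √(L/4πS) = √(7.16×10^25/(4π·298.8)) = 1.381×10^11 m = 0.9230 AU.

0.923 AU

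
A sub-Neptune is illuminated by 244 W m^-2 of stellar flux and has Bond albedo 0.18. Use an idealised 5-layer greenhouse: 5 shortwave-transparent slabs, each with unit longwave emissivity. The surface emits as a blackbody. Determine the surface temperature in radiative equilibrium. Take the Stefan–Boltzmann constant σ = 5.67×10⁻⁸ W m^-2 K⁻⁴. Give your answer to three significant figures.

OLR = S(1−α)/4 = 50.02 W m^-2; the top layer radiates at T_e = 172.3 K.
With N = 5 opaque layers, T_s = (N+1)^(1/4)·T_e = 6^(1/4)·172.3 = 269.7 K.

270 K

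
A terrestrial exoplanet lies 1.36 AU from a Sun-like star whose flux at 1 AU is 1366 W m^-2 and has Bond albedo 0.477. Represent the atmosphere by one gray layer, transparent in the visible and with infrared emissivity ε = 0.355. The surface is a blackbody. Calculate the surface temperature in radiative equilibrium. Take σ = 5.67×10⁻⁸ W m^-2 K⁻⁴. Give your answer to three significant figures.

By the inverse-square law, S = 1366/1.36² = 738.5 W m^-2.
The planet radiates to space at T_e = [S(1−α)/(4σ)]^(1/4) = 203.1 K.
The surface balance (absorbed SW + ε·downward IR = σT_s⁴) with T_a⁴ = T_s⁴/2 reduces to T_s = T_e·[2/(2−ε)]^¼ = 213.3 K.

213 K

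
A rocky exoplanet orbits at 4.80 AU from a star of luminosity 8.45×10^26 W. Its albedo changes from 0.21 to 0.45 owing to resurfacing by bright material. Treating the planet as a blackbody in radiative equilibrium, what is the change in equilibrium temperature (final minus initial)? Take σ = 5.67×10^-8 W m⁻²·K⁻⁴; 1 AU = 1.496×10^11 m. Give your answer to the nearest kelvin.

-13 kelvin

d = 4.80 × 1.496×10^11 m = 7.181×10^11 m.
S = L/(4πd²) = 130.4 W m⁻².
Before: T₁ = [130.4·0.79/(4σ)]^(1/4) = 146.0 K.
Final:   T₂ = [S(1−0.45)/(4σ)]^(1/4) = 133.4 K.
ΔT = T₂ − T₁ = -12.64 K.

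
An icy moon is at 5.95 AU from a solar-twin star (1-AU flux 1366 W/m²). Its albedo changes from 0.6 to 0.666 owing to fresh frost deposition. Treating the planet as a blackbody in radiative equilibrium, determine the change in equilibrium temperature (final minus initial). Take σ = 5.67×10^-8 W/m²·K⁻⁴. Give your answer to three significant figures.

-4.00 K

Irradiance scales as 1/d², so S = 1366 W/m² × (1/5.95)² = 38.58 W/m².
Before: T₁ = [38.58·0.4/(4σ)]^(1/4) = 90.83 K.
Final:   T₂ = [S(1−0.666)/(4σ)]^(1/4) = 86.82 K.
ΔT = T₂ − T₁ = -4.004 K.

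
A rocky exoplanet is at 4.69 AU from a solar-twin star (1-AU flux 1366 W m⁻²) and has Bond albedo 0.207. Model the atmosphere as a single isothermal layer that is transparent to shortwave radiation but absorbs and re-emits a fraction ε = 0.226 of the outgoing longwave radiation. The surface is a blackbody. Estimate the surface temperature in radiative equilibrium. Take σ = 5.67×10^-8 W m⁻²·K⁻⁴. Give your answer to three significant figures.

125 K

Irradiance scales as 1/d², so S = 1366 W m⁻² × (1/4.69)² = 62.10 W m⁻².
Effective emission temperature (TOA balance): σT_e⁴ = S(1−α)/4 = 12.31 W m⁻² → T_e = 121.4 K.
For a single slab of emissivity ε, T_s⁴ = 2T_e⁴/(2−ε); thus T_s = 121.4·(1.127)^(1/4) = 125.1 K.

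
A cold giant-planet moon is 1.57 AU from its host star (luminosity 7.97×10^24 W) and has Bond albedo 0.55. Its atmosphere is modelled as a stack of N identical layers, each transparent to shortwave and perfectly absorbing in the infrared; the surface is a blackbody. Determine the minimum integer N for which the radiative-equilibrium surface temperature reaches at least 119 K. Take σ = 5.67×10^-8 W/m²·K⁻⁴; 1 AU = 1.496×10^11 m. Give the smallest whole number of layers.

d = 1.57 × 1.496×10^11 m = 2.349×10^11 m.
Flux at the orbit: S = L/(4πd²) = 7.97×10^24/(4π·(2.35×10^11)²) = 11.50 W/m².
Top-of-atmosphere balance: σT_e⁴ = S(1−α)/4 = 1.293 W/m² → T_e = 69.11 K.
T_s = (N+1)^(1/4)·T_e ≥ 119 K requires N+1 ≥ (T_s/T_e)⁴ = (119/69.11)⁴ = 8.791.
Rounding up, N = 8.

8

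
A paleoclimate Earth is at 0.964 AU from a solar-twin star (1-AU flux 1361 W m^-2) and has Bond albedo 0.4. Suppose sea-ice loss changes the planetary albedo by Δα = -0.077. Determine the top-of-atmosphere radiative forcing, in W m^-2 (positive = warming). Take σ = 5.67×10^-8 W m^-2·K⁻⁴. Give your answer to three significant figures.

28.2 W m^-2

Irradiance scales as 1/d², so S = 1361 W m^-2 × (1/0.964)² = 1465 W m^-2.
The change in absorbed flux is Δ[S(1−α)/4] = −SΔα/4 = 28.19 W m^-2.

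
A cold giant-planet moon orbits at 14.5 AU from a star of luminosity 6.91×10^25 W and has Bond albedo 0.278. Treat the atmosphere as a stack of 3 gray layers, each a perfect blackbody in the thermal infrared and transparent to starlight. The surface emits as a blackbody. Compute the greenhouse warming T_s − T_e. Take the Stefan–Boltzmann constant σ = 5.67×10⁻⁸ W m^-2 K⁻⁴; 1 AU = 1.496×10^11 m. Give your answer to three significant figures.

Orbital distance: d = 14.5 AU = 2.169×10^12 m.
S = L/(4πd²) = 1.169 W m^-2.
OLR = S(1−α)/4 = 0.2109 W m^-2; the top layer radiates at T_e = 43.92 K.
Surface: T_s = (4)^¼·T_e = 62.11 K.
Warming: T_s − T_e = 18.19 K.

18.2 K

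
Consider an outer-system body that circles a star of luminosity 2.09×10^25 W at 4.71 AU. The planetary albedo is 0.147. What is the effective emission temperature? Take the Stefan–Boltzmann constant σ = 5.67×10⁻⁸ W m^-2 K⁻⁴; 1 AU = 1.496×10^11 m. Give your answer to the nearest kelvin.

Orbital distance: d = 4.71 AU = 7.046×10^11 m.
Spreading L over a sphere of radius d: S = 2.09×10^25/(4π·7.05×10^11²) = 3.350 W m^-2.
Absorbed flux (global mean): S(1−α)/4 = 3.350·0.853/4 = 0.7144 W m^-2.
Set σT⁴ = 0.7144 → T = (0.7144/σ)^(1/4) = 59.58 K.

60 kelvin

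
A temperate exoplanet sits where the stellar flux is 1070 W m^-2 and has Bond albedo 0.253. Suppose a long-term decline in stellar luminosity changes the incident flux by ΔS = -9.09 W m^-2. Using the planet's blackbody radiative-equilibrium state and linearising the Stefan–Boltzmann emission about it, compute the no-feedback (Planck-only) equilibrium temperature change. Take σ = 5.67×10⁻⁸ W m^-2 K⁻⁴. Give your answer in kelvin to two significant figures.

Unperturbed T_e = [1070·(1−0.253)/(4σ)]^¼ = 243.6 K.
ΔF = Δ[S(1−α)]/4 = (1−0.253)·-9.09/4 = -1.698 W m^-2.
The Planck feedback parameter is 4σT_e³ = 3.280 W m^-2/K.
Hence the no-feedback warming is ΔF/(4σT_e³) = -0.517 K.

-0.52 kelvin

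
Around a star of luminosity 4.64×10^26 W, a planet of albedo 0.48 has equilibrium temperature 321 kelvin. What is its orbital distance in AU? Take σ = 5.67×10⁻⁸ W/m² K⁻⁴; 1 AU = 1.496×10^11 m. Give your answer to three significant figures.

Required flux: S = 4σT⁴/(1−α) = 4631 W/m².
Then d = [L/(4πS)]^(1/2) = 8.929×10^10 m, i.e. 0.5969 AU.

0.597 AU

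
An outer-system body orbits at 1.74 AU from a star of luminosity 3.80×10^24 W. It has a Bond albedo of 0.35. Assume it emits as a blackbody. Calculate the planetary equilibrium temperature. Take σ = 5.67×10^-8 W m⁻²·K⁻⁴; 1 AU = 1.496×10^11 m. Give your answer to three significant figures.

59.8 K

Orbital distance: d = 1.74 AU = 2.603×10^11 m.
Spreading L over a sphere of radius d: S = 3.80×10^24/(4π·2.60×10^11²) = 4.463 W m⁻².
The planet absorbs (1−α)S over its disc πR² and re-emits over 4πR², so the mean absorbed flux is (1−0.35)·4.463/4 = 0.7252 W m⁻².
Balancing against σT⁴: T = (0.7252/5.67×10⁻⁸)^(1/4) = 59.80 K.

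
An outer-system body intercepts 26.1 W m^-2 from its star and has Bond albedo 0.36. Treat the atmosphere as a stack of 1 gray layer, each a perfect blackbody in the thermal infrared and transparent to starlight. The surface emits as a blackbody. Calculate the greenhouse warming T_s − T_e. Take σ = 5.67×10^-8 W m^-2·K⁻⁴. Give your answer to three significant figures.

The effective emission temperature is T_e = [S(1−α)/(4σ)]^¼ = 92.64 K.
T_s = (N+1)^(1/4)·T_e = 110.2 K.
Warming: T_s − T_e = 17.53 K.

17.5 K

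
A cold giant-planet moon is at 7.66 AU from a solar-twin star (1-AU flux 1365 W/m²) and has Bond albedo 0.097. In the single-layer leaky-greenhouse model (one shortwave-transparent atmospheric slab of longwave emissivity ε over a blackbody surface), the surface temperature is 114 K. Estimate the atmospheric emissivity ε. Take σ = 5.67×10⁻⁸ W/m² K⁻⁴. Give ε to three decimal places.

0.903

Irradiance scales as 1/d², so S = 1365 W/m² × (1/7.66)² = 23.26 W/m².
Effective temperature: T_e = [S(1−α)/(4σ)]^(1/4) = 98.10 K.
Since (2−ε)/2 = (T_e/T_s)⁴ = 0.5484, ε = 0.9032.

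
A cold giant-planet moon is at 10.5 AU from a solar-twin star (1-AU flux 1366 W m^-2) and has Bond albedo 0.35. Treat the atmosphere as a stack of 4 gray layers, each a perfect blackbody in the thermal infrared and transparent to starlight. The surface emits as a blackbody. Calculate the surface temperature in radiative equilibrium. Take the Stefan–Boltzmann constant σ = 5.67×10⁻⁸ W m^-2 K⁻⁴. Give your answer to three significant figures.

115 K

By the inverse-square law, S = 1366/10.5² = 12.39 W m^-2.
The effective emission temperature is T_e = [S(1−α)/(4σ)]^¼ = 77.19 K.
With N = 4 opaque layers, T_s = (N+1)^(1/4)·T_e = 5^(1/4)·77.19 = 115.4 K.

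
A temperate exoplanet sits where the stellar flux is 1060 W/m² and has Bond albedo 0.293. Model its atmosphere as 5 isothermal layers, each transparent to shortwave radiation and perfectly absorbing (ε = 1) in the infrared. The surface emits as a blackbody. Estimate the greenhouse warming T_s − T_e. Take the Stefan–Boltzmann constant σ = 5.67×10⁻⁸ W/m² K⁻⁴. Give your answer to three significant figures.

The effective emission temperature is T_e = [S(1−α)/(4σ)]^¼ = 239.8 K.
Surface: T_s = (6)^¼·T_e = 375.2 K.
So the greenhouse effect raises the surface by 375.2 − 239.8 = 135.5 K.

135 K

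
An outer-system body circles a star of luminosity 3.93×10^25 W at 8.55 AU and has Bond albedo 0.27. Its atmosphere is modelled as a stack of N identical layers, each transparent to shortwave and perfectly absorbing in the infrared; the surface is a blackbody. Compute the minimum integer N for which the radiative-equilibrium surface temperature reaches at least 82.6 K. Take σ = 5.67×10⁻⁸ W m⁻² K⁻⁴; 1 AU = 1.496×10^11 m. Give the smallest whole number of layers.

d = 8.55 × 1.496×10^11 m = 1.279×10^12 m.
S = L/(4πd²) = 1.912 W m⁻².
Top-of-atmosphere balance: σT_e⁴ = S(1−α)/4 = 0.3489 W m⁻² → T_e = 49.80 K.
T_s = (N+1)^(1/4)·T_e ≥ 82.6 K requires N+1 ≥ (T_s/T_e)⁴ = (82.6/49.80)⁴ = 7.566.
Rounding up, N = 7.

7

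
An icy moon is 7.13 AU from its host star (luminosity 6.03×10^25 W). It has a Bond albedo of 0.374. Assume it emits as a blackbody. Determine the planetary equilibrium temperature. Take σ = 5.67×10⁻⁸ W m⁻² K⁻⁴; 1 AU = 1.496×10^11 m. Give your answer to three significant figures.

58.4 K

Orbital distance: d = 7.13 AU = 1.067×10^12 m.
Spreading L over a sphere of radius d: S = 6.03×10^25/(4π·1.07×10^12²) = 4.218 W m⁻².
Absorbed flux (global mean): S(1−α)/4 = 4.218·0.626/4 = 0.6601 W m⁻².
Set σT⁴ = 0.6601 → T = (0.6601/σ)^(1/4) = 58.41 K.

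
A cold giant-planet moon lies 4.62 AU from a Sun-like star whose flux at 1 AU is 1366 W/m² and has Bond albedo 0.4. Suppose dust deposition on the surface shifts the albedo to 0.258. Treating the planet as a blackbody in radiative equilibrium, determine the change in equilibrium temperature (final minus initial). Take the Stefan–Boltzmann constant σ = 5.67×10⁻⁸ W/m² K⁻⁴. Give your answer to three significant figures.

Flux at the orbit: S = 1366/(4.62)² = 64.00 W/m².
With α = 0.4, T₁ = 114.1 K.
Final:   T₂ = [S(1−0.258)/(4σ)]^(1/4) = 120.3 K.
ΔT = T₂ − T₁ = 6.221 K.

6.22 K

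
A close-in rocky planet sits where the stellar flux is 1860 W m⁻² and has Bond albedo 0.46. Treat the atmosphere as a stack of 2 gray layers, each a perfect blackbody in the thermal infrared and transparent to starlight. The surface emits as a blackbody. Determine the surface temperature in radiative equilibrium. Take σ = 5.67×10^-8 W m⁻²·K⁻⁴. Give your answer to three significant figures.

Top-of-atmosphere balance: σT_e⁴ = S(1−α)/4 = 251.1 W m⁻² → T_e = 258.0 K.
With N = 2 opaque layers, T_s = (N+1)^(1/4)·T_e = 3^(1/4)·258.0 = 339.5 K.

340 K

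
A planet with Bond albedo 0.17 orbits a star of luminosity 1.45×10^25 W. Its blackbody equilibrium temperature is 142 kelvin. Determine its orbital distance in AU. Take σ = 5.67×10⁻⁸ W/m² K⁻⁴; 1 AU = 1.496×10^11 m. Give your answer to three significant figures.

0.681 AU

Energy balance gives S = 4σT⁴/(1−α) = 111.1 W/m².
Then d = [L/(4πS)]^(1/2) = 1.019×10^11 m, i.e. 0.6812 AU.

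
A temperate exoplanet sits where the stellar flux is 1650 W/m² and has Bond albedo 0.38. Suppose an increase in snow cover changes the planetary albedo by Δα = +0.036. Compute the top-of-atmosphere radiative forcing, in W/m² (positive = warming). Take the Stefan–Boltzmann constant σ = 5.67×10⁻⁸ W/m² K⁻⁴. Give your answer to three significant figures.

-14.8 W/m²

ΔF = −(S/4)Δα = −(1650/4)×(+0.036) = -14.85 W/m².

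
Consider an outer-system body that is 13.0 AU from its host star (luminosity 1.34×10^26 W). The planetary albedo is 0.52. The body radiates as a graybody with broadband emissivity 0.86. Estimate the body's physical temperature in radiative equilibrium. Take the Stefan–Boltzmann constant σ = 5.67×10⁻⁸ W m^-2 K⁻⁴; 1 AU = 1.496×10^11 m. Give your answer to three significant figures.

51.3 K

Orbital distance: d = 13.0 AU = 1.945×10^12 m.
Flux at the orbit: S = L/(4πd²) = 1.34×10^26/(4π·(1.94×10^12)²) = 2.819 W m^-2.
Absorbed flux (global mean): S(1−α)/4 = 2.819·0.48/4 = 0.3383 W m^-2.
Radiative balance εσT⁴ = 0.3383 gives T = [0.3383/(0.86·σ)]^(1/4) = 51.32 K.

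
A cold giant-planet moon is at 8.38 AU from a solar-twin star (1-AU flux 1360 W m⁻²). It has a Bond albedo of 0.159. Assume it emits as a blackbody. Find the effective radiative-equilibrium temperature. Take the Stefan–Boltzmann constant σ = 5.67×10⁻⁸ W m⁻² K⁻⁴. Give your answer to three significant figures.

92.1 K

Irradiance scales as 1/d², so S = 1360 W m⁻² × (1/8.38)² = 19.37 W m⁻².
Absorbed flux (global mean): S(1−α)/4 = 19.37·0.841/4 = 4.072 W m⁻².
Balancing against σT⁴: T = (4.072/5.67×10⁻⁸)^(1/4) = 92.06 K.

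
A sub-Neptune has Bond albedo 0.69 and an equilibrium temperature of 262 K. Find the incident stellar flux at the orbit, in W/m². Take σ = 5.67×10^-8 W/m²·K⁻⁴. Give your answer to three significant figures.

Invert the energy balance for S: S = 4σT⁴/(1−α).
σT⁴ = 5.67×10⁻⁸·(262)⁴ = 267.2 W/m².
So S = 4×267.2/(1−0.69) = 3447 W/m².

3450 W/m²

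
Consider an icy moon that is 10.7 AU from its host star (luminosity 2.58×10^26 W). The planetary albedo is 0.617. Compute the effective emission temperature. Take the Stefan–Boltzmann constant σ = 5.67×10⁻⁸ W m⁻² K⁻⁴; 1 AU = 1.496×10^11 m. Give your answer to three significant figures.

Orbital distance: d = 10.7 AU = 1.601×10^12 m.
S = L/(4πd²) = 8.013 W m⁻².
Averaging over the sphere, the absorbed flux is S(1−α)/4 = 0.7672 W m⁻².
In equilibrium σT⁴ equals this, so T = 60.65 K.

60.7 kelvin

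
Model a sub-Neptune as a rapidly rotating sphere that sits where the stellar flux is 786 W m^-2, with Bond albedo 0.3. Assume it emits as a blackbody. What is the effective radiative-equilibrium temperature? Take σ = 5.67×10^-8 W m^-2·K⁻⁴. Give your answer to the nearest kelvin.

Absorbed flux (global mean): S(1−α)/4 = 786.0·0.7/4 = 137.5 W m^-2.
In equilibrium σT⁴ equals this, so T = 221.9 K.

222 K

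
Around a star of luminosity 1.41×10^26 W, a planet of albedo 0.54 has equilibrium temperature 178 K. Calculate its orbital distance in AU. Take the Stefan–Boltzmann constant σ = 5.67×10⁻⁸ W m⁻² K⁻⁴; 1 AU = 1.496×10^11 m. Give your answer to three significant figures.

Required flux: S = 4σT⁴/(1−α) = 495.0 W m⁻².
From L = 4πd²S, d = √(1.41×10^26/(4π·495.0)) = 1.506×10^11 m = 1.006 AU.

1.01 AU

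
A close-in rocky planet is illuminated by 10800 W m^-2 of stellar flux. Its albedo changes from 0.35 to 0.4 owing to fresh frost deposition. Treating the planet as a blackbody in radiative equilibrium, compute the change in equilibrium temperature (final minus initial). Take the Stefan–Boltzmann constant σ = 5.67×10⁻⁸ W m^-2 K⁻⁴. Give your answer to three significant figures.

-8.31 kelvin

Before: T₁ = [10800·0.65/(4σ)]^(1/4) = 419.4 K.
Final:   T₂ = [S(1−0.4)/(4σ)]^(1/4) = 411.1 K.
ΔT = T₂ − T₁ = -8.310 K.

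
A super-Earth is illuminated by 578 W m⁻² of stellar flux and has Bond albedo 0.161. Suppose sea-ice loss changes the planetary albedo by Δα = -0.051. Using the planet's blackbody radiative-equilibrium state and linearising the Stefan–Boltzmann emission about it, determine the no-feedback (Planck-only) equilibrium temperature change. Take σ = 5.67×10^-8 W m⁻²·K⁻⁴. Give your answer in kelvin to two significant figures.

Unperturbed T_e = [578.0·(1−0.161)/(4σ)]^¼ = 215.0 K.
The change in absorbed flux is Δ[S(1−α)/4] = −SΔα/4 = 7.369 W m⁻².
Linearising σT⁴ gives d(σT⁴)/dT = 4σT_e³ = 2.255 W m⁻² per K.
Hence the no-feedback warming is ΔF/(4σT_e³) = 3.27 K.

3.3 K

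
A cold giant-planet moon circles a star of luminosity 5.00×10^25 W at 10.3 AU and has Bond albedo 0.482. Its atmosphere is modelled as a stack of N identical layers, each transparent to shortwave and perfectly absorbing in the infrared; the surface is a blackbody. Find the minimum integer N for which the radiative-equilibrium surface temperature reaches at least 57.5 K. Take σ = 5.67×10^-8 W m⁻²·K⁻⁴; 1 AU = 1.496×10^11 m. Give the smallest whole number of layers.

2

Orbital distance: d = 10.3 AU = 1.541×10^12 m.
S = L/(4πd²) = 1.676 W m⁻².
OLR = S(1−α)/4 = 0.2170 W m⁻²; the top layer radiates at T_e = 44.23 K.
Since T_s⁴ = (N+1)T_e⁴, we need N ≥ (T_s/T_e)⁴ − 1 = 1.856.
So N ≥ 1.856; the smallest integer is N = 2.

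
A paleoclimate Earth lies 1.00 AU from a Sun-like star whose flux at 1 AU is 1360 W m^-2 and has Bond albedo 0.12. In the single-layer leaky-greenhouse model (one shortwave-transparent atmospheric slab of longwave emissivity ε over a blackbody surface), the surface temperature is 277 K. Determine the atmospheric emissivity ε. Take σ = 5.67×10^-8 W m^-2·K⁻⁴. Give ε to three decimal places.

By the inverse-square law, S = 1360/1.00² = 1360 W m^-2.
First, T_e = [1360·(1−0.12)/(4σ)]^(1/4) = 269.5 K.
Since (2−ε)/2 = (T_e/T_s)⁴ = 0.8963, ε = 0.2074.

0.207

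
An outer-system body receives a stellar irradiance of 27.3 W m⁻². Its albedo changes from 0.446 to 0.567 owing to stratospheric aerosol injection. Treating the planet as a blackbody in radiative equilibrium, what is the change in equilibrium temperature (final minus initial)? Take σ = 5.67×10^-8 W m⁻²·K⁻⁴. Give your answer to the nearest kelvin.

-5 K

Before: T₁ = [27.30·0.554/(4σ)]^(1/4) = 90.37 K.
With α = 0.567, T₂ = 84.97 K.
Change: 84.97 − 90.37 = -5.399 K.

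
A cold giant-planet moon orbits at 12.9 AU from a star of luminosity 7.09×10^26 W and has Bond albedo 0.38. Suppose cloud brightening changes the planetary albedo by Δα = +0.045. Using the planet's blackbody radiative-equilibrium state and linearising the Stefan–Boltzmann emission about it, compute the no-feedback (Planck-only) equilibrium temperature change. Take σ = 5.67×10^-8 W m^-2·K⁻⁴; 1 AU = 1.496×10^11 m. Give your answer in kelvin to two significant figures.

-1.5 K

d = 12.9 × 1.496×10^11 m = 1.930×10^12 m.
Flux at the orbit: S = L/(4πd²) = 7.09×10^26/(4π·(1.93×10^12)²) = 15.15 W m^-2.
The baseline emission temperature is T_e = 80.22 K.
The change in absorbed flux is Δ[S(1−α)/4] = −SΔα/4 = -0.1704 W m^-2.
The Planck feedback parameter is 4σT_e³ = 0.1171 W m^-2/K.
So ΔT₀ = -0.1704/0.1171 = -1.46 K.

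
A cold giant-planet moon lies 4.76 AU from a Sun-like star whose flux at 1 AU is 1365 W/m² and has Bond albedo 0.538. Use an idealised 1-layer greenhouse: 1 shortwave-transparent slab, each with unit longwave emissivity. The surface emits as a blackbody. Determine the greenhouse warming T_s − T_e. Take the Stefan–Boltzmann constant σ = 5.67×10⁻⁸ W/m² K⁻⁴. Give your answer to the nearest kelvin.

Irradiance scales as 1/d², so S = 1365 W/m² × (1/4.76)² = 60.24 W/m².
OLR = S(1−α)/4 = 6.958 W/m²; the top layer radiates at T_e = 105.3 K.
T_s = (N+1)^(1/4)·T_e = 125.2 K.
Warming: T_s − T_e = 19.91 K.

20 K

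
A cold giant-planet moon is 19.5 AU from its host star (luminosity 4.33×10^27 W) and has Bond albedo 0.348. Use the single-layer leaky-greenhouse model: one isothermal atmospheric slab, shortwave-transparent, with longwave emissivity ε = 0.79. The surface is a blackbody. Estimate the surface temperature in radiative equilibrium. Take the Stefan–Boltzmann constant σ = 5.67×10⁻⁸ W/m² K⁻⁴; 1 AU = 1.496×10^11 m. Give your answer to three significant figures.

118 K

d = 19.5 × 1.496×10^11 m = 2.917×10^12 m.
Flux at the orbit: S = L/(4πd²) = 4.33×10^27/(4π·(2.92×10^12)²) = 40.49 W/m².
The planet radiates to space at T_e = [S(1−α)/(4σ)]^(1/4) = 103.9 K.
The surface balance (absorbed SW + ε·downward IR = σT_s⁴) with T_a⁴ = T_s⁴/2 reduces to T_s = T_e·[2/(2−ε)]^¼ = 117.8 K.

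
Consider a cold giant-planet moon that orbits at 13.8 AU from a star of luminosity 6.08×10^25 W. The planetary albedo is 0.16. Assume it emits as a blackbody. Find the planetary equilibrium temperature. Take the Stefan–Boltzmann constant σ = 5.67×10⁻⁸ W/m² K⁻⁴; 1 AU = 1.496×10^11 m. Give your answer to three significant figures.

45.3 kelvin

Orbital distance: d = 13.8 AU = 2.064×10^12 m.
Spreading L over a sphere of radius d: S = 6.08×10^25/(4π·2.06×10^12²) = 1.135 W/m².
Absorbed flux (global mean): S(1−α)/4 = 1.135·0.84/4 = 0.2384 W/m².
Set σT⁴ = 0.2384 → T = (0.2384/σ)^(1/4) = 45.28 K.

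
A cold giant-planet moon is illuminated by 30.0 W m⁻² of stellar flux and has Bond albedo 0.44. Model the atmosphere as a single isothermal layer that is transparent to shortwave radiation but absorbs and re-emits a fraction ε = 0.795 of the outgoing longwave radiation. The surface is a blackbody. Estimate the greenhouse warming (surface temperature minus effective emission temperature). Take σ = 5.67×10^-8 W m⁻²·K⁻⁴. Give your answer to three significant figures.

Effective emission temperature (TOA balance): σT_e⁴ = S(1−α)/4 = 4.200 W m⁻² → T_e = 92.77 K.
Surface balance with a leaky layer gives σT_s⁴ = σT_e⁴·2/(2−ε), so T_s = T_e·[2/(2−0.795)]^(1/4) = 105.3 K.
Greenhouse warming: T_s − T_e = 12.53 K.

12.5 K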